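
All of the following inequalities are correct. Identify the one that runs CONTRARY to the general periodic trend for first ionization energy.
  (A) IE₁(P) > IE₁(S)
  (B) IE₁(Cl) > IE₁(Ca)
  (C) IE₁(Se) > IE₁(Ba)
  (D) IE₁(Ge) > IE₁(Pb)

The general trend: first ionization energy increases across a period and decreases down a group.
(A) P (period 3, group 15) vs S (period 3, group 16): the stated order contradicts the simple trend.
(B) Cl (period 3, group 17) vs Ca (period 4, group 2): the stated order agrees with the simple trend.
(C) Se (period 4, group 16) vs Ba (period 6, group 2): the stated order agrees with the simple trend.
(D) Ge (period 4, group 14) vs Pb (period 6, group 14): the stated order agrees with the simple trend.
The exception is (A): S (3p⁴) ionizes more easily than half-filled P (3p³) because the paired 3p electron in S is pushed out by e⁻–e⁻ repulsion.

(A)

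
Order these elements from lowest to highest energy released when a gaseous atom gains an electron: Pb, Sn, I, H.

Pb < H < Sn < I

H is in period 1, group 1; Sn is in period 5, group 14; I is in period 5, group 17; Pb is in period 6, group 14.
Electron affinity generally becomes more exothermic across a period toward the halogens and less exothermic down a group.
Neither a single period nor a single group — weigh both effects.
H > Pb: period and group pull opposite ways; the down-group shift dominates (73 vs 35 kJ/mol).
Sn > H: the two effects oppose for this pair; the across-period effect wins (107 vs 73 kJ/mol).
I > Sn: I lies to the right of Sn in period 5, so the across-period effect alone puts I higher.
Tabulated electron affinity (kJ/mol): H 73, Sn 107, I 295, Pb 35.
So from lowest to highest: Pb < H < Sn < I.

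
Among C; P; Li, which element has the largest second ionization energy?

Li

After 1 electron has been removed, what remains? C⁺ still has 3 valence electrons; P⁺ still has 4 valence electrons; Li⁺ is the bare [He] core.
Core electrons are held far more tightly than valence electrons, so Li tops the IE_2 order.
Valence configurations: C⁺ [He]2s²2p¹, P⁺ [Ne]3s²3p².
The numbers (kJ/mol): C 2353, P 1907, Li 7298.
Overall IE_2 order: P < C < Li.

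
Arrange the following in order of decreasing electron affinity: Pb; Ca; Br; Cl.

Cl, Br, Pb, Ca

Cl is in period 3, group 17; Ca is in period 4, group 2; Br is in period 4, group 17; Pb is in period 6, group 14.
Atoms with high Z_eff and room in the valence shell (especially the halogens) have the most exothermic electron affinities.
Neither a single period nor a single group — weigh both effects.
Pb > Ca: period and group pull opposite ways; the across-period shift dominates (35 vs 2 kJ/mol).
Br > Pb: relative to Pb, both the across-period and down-group shifts push Br's electron affinity up.
Cl > Br: Cl sits above Br in group 17, so the down-group effect alone puts Cl higher.
For reference (kJ/mol): Cl 349, Ca 2, Br 325, Pb 35.
So from highest to lowest: Cl > Br > Pb > Ca.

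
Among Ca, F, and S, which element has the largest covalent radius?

F is in period 2, group 17; S is in period 3, group 16; Ca is in period 4, group 2.
Across a period the added protons contract the valence shell; down a group each new principal shell makes the atom larger.
Here both period and group differ, so the two effects have to be weighed against each other.
S > F: both effects reinforce here, so S is clearly the larger of the two.
Ca > S: both effects reinforce here, so Ca is clearly the larger of the two.
For reference (pm): F 64, S 103, Ca 171.
The largest covalent radius among these belongs to Ca.

Ca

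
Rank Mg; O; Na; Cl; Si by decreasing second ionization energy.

Na, O, Cl, Si, Mg

Consider each +1 ion: Mg⁺ still has 1 valence electron; O⁺ still has 5 valence electrons; Na⁺ is the bare [Ne] core; Cl⁺ still has 6 valence electrons; Si⁺ still has 3 valence electrons.
Breaking into a closed-shell core is much more expensive than removing a leftover valence electron — Na has the largest IE_2 here.
Valence configurations: Mg⁺ [Ne]3s¹, O⁺ [He]2s²2p³, Cl⁺ [Ne]3s²3p⁴, Si⁺ [Ne]3s²3p¹.
Approximate IE_2 values (kJ/mol): Mg 1451, O 3388, Na 4562, Cl 2298, Si 1577.
Overall IE_2 order: Mg < Si < Cl < O < Na.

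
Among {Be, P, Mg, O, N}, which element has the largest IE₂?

O

Consider each +1 ion: Be⁺ still has 1 valence electron; P⁺ still has 4 valence electrons; Mg⁺ still has 1 valence electron; O⁺ still has 5 valence electrons; N⁺ still has 4 valence electrons.
All are still removing valence electrons, so compare the +1 ions as you would atoms: IE_2 generally rises across a period (higher Z_eff) and falls down a group (larger shell), subject to the usual subshell exceptions.
Valence configurations: Be⁺ [He]2s¹, P⁺ [Ne]3s²3p², Mg⁺ [Ne]3s¹, O⁺ [He]2s²2p³, N⁺ [He]2s²2p².
Tabulated IE_2 (kJ/mol): Be 1757, P 1907, Mg 1451, O 3388, N 2856.
Putting it together, IE_2: Mg < Be < P < N < O.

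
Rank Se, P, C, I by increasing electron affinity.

C is in period 2, group 14; P is in period 3, group 15; Se is in period 4, group 16; I is in period 5, group 17.
Electron affinity generally becomes more exothermic across a period toward the halogens and less exothermic down a group.
A diagonal step moves right (one effect) and down (the opposite effect) at once.
C > P: the two effects oppose for this pair; the down-group effect wins (122 vs 72 kJ/mol).
Se > C: the two effects oppose for this pair; the across-period effect wins (195 vs 122 kJ/mol).
I > Se: the two effects oppose for this pair; the across-period effect wins (295 vs 195 kJ/mol).
For reference (kJ/mol): C 122, P 72, Se 195, I 295.
So from lowest to highest: P < C < Se < I.

P, C, Se, I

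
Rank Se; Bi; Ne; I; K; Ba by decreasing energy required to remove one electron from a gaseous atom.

Ne > I > Se > Bi > Ba > K

Ne is in period 2, group 18; K is in period 4, group 1; Se is in period 4, group 16; I is in period 5, group 17; Ba is in period 6, group 2; Bi is in period 6, group 15.
Removing the outermost electron gets harder across a period and easier down a group.
These span different periods and groups, so the two trends combine.
Ba > K: period and group pull opposite ways; the across-period shift dominates (503 vs 419 kJ/mol).
Bi > Ba: Bi lies to the right of Ba in period 6, so the across-period effect alone puts Bi higher.
Se > Bi: both effects reinforce here, so Se is clearly the higher of the two.
I > Se: period and group pull opposite ways; the across-period shift dominates (1008 vs 941 kJ/mol).
Ne > I: relative to I, both the across-period and down-group shifts push Ne's first ionization energy up.
Tabulated first ionization energy (kJ/mol): Ne 2081, K 419, Se 941, I 1008, Ba 503, Bi 703.
So from highest to lowest: Ne > I > Se > Bi > Ba > K.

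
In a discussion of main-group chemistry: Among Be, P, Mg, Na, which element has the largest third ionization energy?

Be

The third ionization energy removes an electron from the +2 ion. For each element: Be²⁺ is the bare [He] core; P²⁺ still has 3 valence electrons; Mg²⁺ is the bare [Ne] core; Na²⁺ is already 1 electron into the core.
Breaking into a closed-shell core is much more expensive than removing a leftover valence electron — Na, Mg and Be have the largest IE_3 here.
Approximate IE_3 values (kJ/mol): Be 14849, P 2914, Mg 7733, Na 6910.
Overall IE_3 order: P < Na < Mg < Be.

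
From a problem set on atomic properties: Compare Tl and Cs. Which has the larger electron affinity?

Cs

EA tends to increase across a period and decrease down a group, though the pattern is less regular than for IE or radius.
All lie in period 6; the across-period trend (electron affinity increases left to right) applies, with the exception below.
Note the exception: Cs has a higher electron affinity than Tl, contrary to the simple trend — Tl's ns²np¹ configuration gives only a small electron affinity — the sparsely filled np subshell binds an added electron weakly.
Approximate values (kJ/mol): Cs 46, Tl 19.
So Cs has the larger electron affinity (Cs > Tl).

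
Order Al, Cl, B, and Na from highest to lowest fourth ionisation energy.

Consider each +3 ion: Al³⁺ is the bare [Ne] core; Cl³⁺ still has 4 valence electrons; B³⁺ is the bare [He] core; Na³⁺ is already 2 electrons into the core.
Breaking into a closed-shell core is much more expensive than removing a leftover valence electron — Na, Al and B have the largest IE_4 here.
The numbers (kJ/mol): Al 11577, Cl 5159, B 25026, Na 9543.
Overall IE_4 order: Cl < Na < Al < B.

B, Al, Na, Cl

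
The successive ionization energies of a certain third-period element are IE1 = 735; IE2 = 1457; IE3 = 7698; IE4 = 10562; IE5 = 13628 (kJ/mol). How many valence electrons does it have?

2

Look for the largest jump between consecutive ionization energies: IE3/IE2 ≈ 5.3, far larger than any earlier ratio.
That jump marks the point where a core electron is being removed. So the atom has 2 valence electrons.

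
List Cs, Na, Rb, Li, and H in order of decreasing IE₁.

H is in period 1, group 1; Li is in period 2, group 1; Na is in period 3, group 1; Rb is in period 5, group 1; Cs is in period 6, group 1.
First ionization energy rises across a period (greater Z_eff holds electrons more tightly) and falls down a group (valence electrons are farther from the nucleus).
All are in group 1, so first ionization energy increases up the group.
So from highest to lowest: H > Li > Na > Rb > Cs.

H > Li > Na > Rb > Cs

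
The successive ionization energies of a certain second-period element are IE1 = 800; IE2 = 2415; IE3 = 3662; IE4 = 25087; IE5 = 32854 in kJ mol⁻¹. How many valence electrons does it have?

3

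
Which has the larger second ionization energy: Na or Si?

The second ionization energy removes an electron from the +1 ion. For each element: Na⁺ is the bare [Ne] core; Si⁺ still has 3 valence electrons.
Core electrons are held far more tightly than valence electrons, so Na tops the IE_2 order.
Tabulated IE_2 (kJ/mol): Na 4562, Si 1577.
Putting it together, IE_2: Si < Na.

Na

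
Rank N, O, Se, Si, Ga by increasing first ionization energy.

Ga < Si < Se < O < N

N is in period 2, group 15; O is in period 2, group 16; Si is in period 3, group 14; Ga is in period 4, group 13; Se is in period 4, group 16.
IE₁ increases left→right with effective nuclear charge and decreases top→bottom as the valence shell moves farther out.
Neither a single period nor a single group — weigh both effects.
Si > Ga: both effects reinforce here, so Si is clearly the higher of the two.
Se > Si: the two effects oppose for this pair; the across-period effect wins (941 vs 786 kJ/mol).
O > Se: O sits above Se in group 16, so the down-group effect alone puts O higher.
N > O: this pair runs against the simple trend — see the exception note.
Note the exception: N has a higher first ionization energy than O, contrary to the simple trend — pairing an electron in O's 2p⁴ costs repulsion energy, so O ionizes more easily than half-filled N (2p³).
Approximate values (kJ/mol): N 1402, O 1314, Si 786, Ga 579, Se 941.
So from lowest to highest: Ga < Si < Se < O < N.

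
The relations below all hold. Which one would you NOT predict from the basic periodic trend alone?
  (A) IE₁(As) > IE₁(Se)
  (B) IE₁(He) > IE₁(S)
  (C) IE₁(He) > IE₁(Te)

(A)

The general trend: first ionization energy increases across a period and decreases down a group.
(A) As (period 4, group 15) vs Se (period 4, group 16): the stated order contradicts the simple trend.
(B) He (period 1, group 18) vs S (period 3, group 16): the stated order agrees with the simple trend.
(C) He (period 1, group 18) vs Te (period 5, group 16): the stated order agrees with the simple trend.
The exception is (A): Se (4p⁴) ionizes more easily than half-filled As (4p³).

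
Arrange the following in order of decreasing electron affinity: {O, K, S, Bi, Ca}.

O is in period 2, group 16; S is in period 3, group 16; K is in period 4, group 1; Ca is in period 4, group 2; Bi is in period 6, group 15.
EA tends to increase across a period and decrease down a group, though the pattern is less regular than for IE or radius.
These span different periods and groups, so the two trends combine.
K > Ca: this pair runs against the simple trend — see the exception note.
Bi > K: period and group pull opposite ways; the across-period shift dominates (91 vs 48 kJ/mol).
O > Bi: both effects reinforce here, so O is clearly the higher of the two.
S > O: this pair runs against the simple trend — see the exception note.
Note the exception: K has a higher electron affinity than Ca, contrary to the simple trend — adding an electron to Ca (ns²) has to open a new, higher-energy np subshell, which is unfavourable.
Note the exception: S has a higher electron affinity than O, contrary to the simple trend — the compact 2p subshell of O repels the added electron more than S's larger 3p does.
For reference (kJ/mol): O 141, S 200, K 48, Ca 2, Bi 91.
So from highest to lowest: S > O > Bi > K > Ca.

S, O, Bi, K, Ca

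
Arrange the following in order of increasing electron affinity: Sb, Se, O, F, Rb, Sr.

Sr < Rb < Sb < O < Se < F

Adding an electron releases more energy for atoms nearer the top right (short of the noble gases).
Here both period and group differ, so the two effects have to be weighed against each other.
Rb > Sr: this pair runs against the simple trend — see the exception note.
Sb > Rb: both are in period 5; the period trend gives Sb the larger value.
O > Sb: relative to Sb, both the across-period and down-group shifts push O's electron affinity up.
Se > O: this pair runs against the simple trend — see the exception note.
F > Se: relative to Se, both the across-period and down-group shifts push F's electron affinity up.
Note the exception: Rb has a higher electron affinity than Sr, contrary to the simple trend — adding an electron to Sr (ns²) has to open a new, higher-energy np subshell, which is unfavourable.
Note the exception: Se has a higher electron affinity than O, contrary to the simple trend — O's compact 2p subshell gives strong electron–electron repulsion on the added electron.
For reference (kJ/mol): O 141, F 328, Se 195, Rb 47, Sr 5, Sb 103.
So from lowest to highest: Sr < Rb < Sb < O < Se < F.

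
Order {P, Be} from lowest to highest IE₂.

Be < P

The second ionization energy removes an electron from the +1 ion. For each element: P⁺ still has 4 valence electrons; Be⁺ still has 1 valence electron.
All are still removing valence electrons, so compare the +1 ions as you would atoms: IE_2 generally rises across a period (higher Z_eff) and falls down a group (larger shell), subject to the usual subshell exceptions.
Valence configurations: P⁺ [Ne]3s²3p², Be⁺ [He]2s¹.
Approximate IE_2 values (kJ/mol): P 1907, Be 1757.
So the second ionization energies run Be < P.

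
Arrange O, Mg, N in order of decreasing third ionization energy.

Mg > O > N

After 2 electrons have been removed, what remains? O²⁺ still has 4 valence electrons; Mg²⁺ is the bare [Ne] core; N²⁺ still has 3 valence electrons.
Core electrons are held far more tightly than valence electrons, so Mg tops the IE_3 order.
Valence configurations: O²⁺ [He]2s²2p², N²⁺ [He]2s²2p¹.
Approximate IE_3 values (kJ/mol): O 5300, Mg 7733, N 4578.
Putting it together, IE_3: N < O < Mg.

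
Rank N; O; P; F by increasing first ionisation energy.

N is in period 2, group 15; O is in period 2, group 16; F is in period 2, group 17; P is in period 3, group 15.
First ionization energy rises across a period (greater Z_eff holds electrons more tightly) and falls down a group (valence electrons are farther from the nucleus).
Here both period and group differ, so the two effects have to be weighed against each other.
O > P: relative to P, both the across-period and down-group shifts push O's first ionization energy up.
N > O: this pair runs against the simple trend — see the exception note.
F > N: both are in period 2; the period trend gives F the larger value.
Note the exception: N has a higher first ionization energy than O, contrary to the simple trend — pairing an electron in O's 2p⁴ costs repulsion energy, so O ionizes more easily than half-filled N (2p³).
For reference (kJ/mol): N 1402, O 1314, F 1681, P 1012.
So from lowest to highest: P < O < N < F.

P < O < N < F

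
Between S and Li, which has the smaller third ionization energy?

S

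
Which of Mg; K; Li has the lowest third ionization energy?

IE_3 is the cost of taking one more electron from the +2 cation: Mg²⁺ is the bare [Ne] core; K²⁺ is already 1 electron into the core; Li²⁺ is already 1 electron into the core.
All of these are removing an electron from a noble-gas core or deeper; the smaller core (lower principal quantum number) is held far more tightly, and within a period the higher nuclear charge binds the same core more tightly.
Tabulated IE_3 (kJ/mol): Mg 7733, K 4420, Li 11815.
So the third ionization energies run K < Mg < Li.

K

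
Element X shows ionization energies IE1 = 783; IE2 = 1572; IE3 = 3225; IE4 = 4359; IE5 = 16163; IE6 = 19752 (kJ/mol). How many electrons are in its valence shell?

4

Look for the largest jump between consecutive ionization energies: IE5/IE4 ≈ 3.7, far larger than any earlier ratio.
That jump marks the point where a core electron is being removed. So the atom has 4 valence electrons.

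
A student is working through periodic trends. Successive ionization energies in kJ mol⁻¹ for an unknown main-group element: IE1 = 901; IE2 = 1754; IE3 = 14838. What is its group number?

Group 2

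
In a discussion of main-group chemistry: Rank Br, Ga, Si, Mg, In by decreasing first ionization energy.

Br, Si, Mg, Ga, In

Mg is in period 3, group 2; Si is in period 3, group 14; Ga is in period 4, group 13; Br is in period 4, group 17; In is in period 5, group 13.
First ionization energy rises across a period (greater Z_eff holds electrons more tightly) and falls down a group (valence electrons are farther from the nucleus).
Neither a single period nor a single group — weigh both effects.
Ga > In: Ga sits above In in group 13, so the down-group effect alone puts Ga higher.
Mg > Ga: period and group pull opposite ways; the down-group shift dominates (738 vs 579 kJ/mol).
Si > Mg: both are in period 3; the period trend gives Si the larger value.
Br > Si: period and group pull opposite ways; the across-period shift dominates (1140 vs 786 kJ/mol).
For reference (kJ/mol): Mg 738, Si 786, Ga 579, Br 1140, In 558.
So from highest to lowest: Br > Si > Mg > Ga > In.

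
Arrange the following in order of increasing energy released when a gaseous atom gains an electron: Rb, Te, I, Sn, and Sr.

Rb is in period 5, group 1; Sr is in period 5, group 2; Sn is in period 5, group 14; Te is in period 5, group 16; I is in period 5, group 17.
Electron affinity generally becomes more exothermic across a period toward the halogens and less exothermic down a group.
All lie in period 5; the across-period trend (electron affinity increases left to right) applies, with the exception below.
Note the exception: Rb has a higher electron affinity than Sr, contrary to the simple trend — adding an electron to Sr (ns²) has to open a new, higher-energy np subshell, which is unfavourable.
Tabulated electron affinity (kJ/mol): Rb 47, Sr 5, Sn 107, Te 190, I 295.
So from lowest to highest: Sr < Rb < Sn < Te < I.

Sr < Rb < Sn < Te < I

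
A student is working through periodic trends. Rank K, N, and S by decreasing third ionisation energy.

IE_3 is the cost of taking one more electron from the +2 cation: K²⁺ is already 1 electron into the core; N²⁺ still has 3 valence electrons; S²⁺ still has 4 valence electrons.
Usually core removal costs more than valence removal, but here the competition is close: a tightly held n=2 valence electron can cost more to remove than an n=3 core electron, so the actual values have to decide it.
Valence configurations: N²⁺ [He]2s²2p¹, S²⁺ [Ne]3s²3p².
Approximate IE_3 values (kJ/mol): K 4420, N 4578, S 3357.
Hence IE_3: S < K < N.

N > K > S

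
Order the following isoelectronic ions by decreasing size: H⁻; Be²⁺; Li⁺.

H⁻ > Li⁺ > Be²⁺

All of these have 2 electrons, so size is governed by nuclear charge alone: the more protons, the stronger the pull on the same electron cloud, and the smaller the ion.
Nuclear charges: Be²⁺ (Z=4), Li⁺ (Z=3), H⁻ (Z=1).
Largest to smallest: H⁻ > Li⁺ > Be²⁺.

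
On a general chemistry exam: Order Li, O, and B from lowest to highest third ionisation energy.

B < O < Li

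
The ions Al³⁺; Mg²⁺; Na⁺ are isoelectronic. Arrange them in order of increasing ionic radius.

All of these have 10 electrons, so size is governed by nuclear charge alone: the more protons, the stronger the pull on the same electron cloud, and the smaller the ion.
Nuclear charges: Al³⁺ (Z=13), Mg²⁺ (Z=12), Na⁺ (Z=11).
Smallest to largest: Al³⁺ < Mg²⁺ < Na⁺.

Al³⁺ < Mg²⁺ < Na⁺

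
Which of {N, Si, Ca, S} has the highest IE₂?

N

The second ionization energy removes an electron from the +1 ion. For each element: N⁺ still has 4 valence electrons; Si⁺ still has 3 valence electrons; Ca⁺ still has 1 valence electron; S⁺ still has 5 valence electrons.
All are still removing valence electrons, so compare the +1 ions as you would atoms: IE_2 generally rises across a period (higher Z_eff) and falls down a group (larger shell), subject to the usual subshell exceptions.
Valence configurations: N⁺ [He]2s²2p², Si⁺ [Ne]3s²3p¹, Ca⁺ [Ar]4s¹, S⁺ [Ne]3s²3p³.
Tabulated IE_2 (kJ/mol): N 2856, Si 1577, Ca 1145, S 2252.
Hence IE_2: Ca < Si < S < N.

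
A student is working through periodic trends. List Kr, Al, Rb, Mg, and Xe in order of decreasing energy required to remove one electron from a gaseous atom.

Kr > Xe > Mg > Al > Rb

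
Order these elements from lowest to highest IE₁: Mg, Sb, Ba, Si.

Ba < Mg < Si < Sb

Mg is in period 3, group 2; Si is in period 3, group 14; Sb is in period 5, group 15; Ba is in period 6, group 2.
IE₁ increases left→right with effective nuclear charge and decreases top→bottom as the valence shell moves farther out.
Neither a single period nor a single group — weigh both effects.
Mg > Ba: they share group 2; the group trend gives Mg the larger value.
Si > Mg: Si lies to the right of Mg in period 3, so the across-period effect alone puts Si higher.
Sb > Si: the two effects oppose for this pair; the across-period effect wins (831 vs 786 kJ/mol).
Tabulated first ionization energy (kJ/mol): Mg 738, Si 786, Sb 831, Ba 503.
So from lowest to highest: Ba < Mg < Si < Sb.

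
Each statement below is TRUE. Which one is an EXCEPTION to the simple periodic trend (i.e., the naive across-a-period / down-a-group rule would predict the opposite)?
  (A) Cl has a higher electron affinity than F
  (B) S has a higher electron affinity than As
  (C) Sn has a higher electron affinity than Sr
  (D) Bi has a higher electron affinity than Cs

The general trend: electron affinity increases across a period and decreases down a group.
(A) Cl (period 3, group 17) vs F (period 2, group 17): the stated order contradicts the simple trend.
(B) S (period 3, group 16) vs As (period 4, group 15): the stated order agrees with the simple trend.
(C) Sn (period 5, group 14) vs Sr (period 5, group 2): the stated order agrees with the simple trend.
(D) Bi (period 6, group 15) vs Cs (period 6, group 1): the stated order agrees with the simple trend.
The exception is (A): F's small 2p subshell makes the incoming electron feel strong e⁻–e⁻ repulsion, so Cl actually releases more energy on gaining an electron.

(A)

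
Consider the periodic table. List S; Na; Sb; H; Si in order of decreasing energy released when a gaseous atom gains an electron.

S, Si, Sb, H, Na

H is in period 1, group 1; Na is in period 3, group 1; Si is in period 3, group 14; S is in period 3, group 16; Sb is in period 5, group 15.
Electron affinity generally becomes more exothermic across a period toward the halogens and less exothermic down a group.
Neither a single period nor a single group — weigh both effects.
H > Na: they share group 1; the group trend gives H the larger value.
Sb > H: the two effects oppose for this pair; the across-period effect wins (103 vs 73 kJ/mol).
Si > Sb: the two effects oppose for this pair; the down-group effect wins (134 vs 103 kJ/mol).
S > Si: S lies to the right of Si in period 3, so the across-period effect alone puts S higher.
Tabulated electron affinity (kJ/mol): H 73, Na 53, Si 134, S 200, Sb 103.
So from highest to lowest: S > Si > Sb > H > Na.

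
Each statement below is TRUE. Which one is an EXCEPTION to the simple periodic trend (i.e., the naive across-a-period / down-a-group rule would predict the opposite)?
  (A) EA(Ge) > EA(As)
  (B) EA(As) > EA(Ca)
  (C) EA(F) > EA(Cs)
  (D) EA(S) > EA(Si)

The general trend: electron affinity increases across a period and decreases down a group.
(A) Ge (period 4, group 14) vs As (period 4, group 15): the stated order contradicts the simple trend.
(B) As (period 4, group 15) vs Ca (period 4, group 2): the stated order agrees with the simple trend.
(C) F (period 2, group 17) vs Cs (period 6, group 1): the stated order agrees with the simple trend.
(D) S (period 3, group 16) vs Si (period 3, group 14): the stated order agrees with the simple trend.
The exception is (A): adding an electron to As's half-filled 4p³ is unfavourable, so Ge (4p²) has the more exothermic EA.

(A)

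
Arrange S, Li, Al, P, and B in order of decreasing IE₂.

Li, B, S, P, Al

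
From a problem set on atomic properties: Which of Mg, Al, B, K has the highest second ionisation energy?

IE_2 is the cost of taking one more electron from the +1 cation: Mg⁺ still has 1 valence electron; Al⁺ still has 2 valence electrons; B⁺ still has 2 valence electrons; K⁺ is the bare [Ar] core.
Core electrons are held far more tightly than valence electrons, so K tops the IE_2 order.
Valence configurations: Mg⁺ [Ne]3s¹, Al⁺ [Ne]3s², B⁺ [He]2s².
Tabulated IE_2 (kJ/mol): Mg 1451, Al 1817, B 2427, K 3052.
Putting it together, IE_2: Mg < Al < B < K.

K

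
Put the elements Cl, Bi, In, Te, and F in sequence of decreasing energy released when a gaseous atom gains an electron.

EA tends to increase across a period and decrease down a group, though the pattern is less regular than for IE or radius.
Neither a single period nor a single group — weigh both effects.
Bi > In: the two effects oppose for this pair; the across-period effect wins (91 vs 29 kJ/mol).
Te > Bi: relative to Bi, both the across-period and down-group shifts push Te's electron affinity up.
F > Te: both effects reinforce here, so F is clearly the higher of the two.
Cl > F: this pair runs against the simple trend — see the exception note.
Note the exception: Cl has a higher electron affinity than F, contrary to the simple trend — F's small 2p subshell makes the incoming electron feel strong e⁻–e⁻ repulsion, so Cl actually releases more energy on gaining an electron.
Tabulated electron affinity (kJ/mol): F 328, Cl 349, In 29, Te 190, Bi 91.
So from highest to lowest: Cl > F > Te > Bi > In.

Cl > F > Te > Bi > In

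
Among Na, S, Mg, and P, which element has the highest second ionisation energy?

The second ionization energy removes an electron from the +1 ion. For each element: Na⁺ is the bare [Ne] core; S⁺ still has 5 valence electrons; Mg⁺ still has 1 valence electron; P⁺ still has 4 valence electrons.
Pulling an electron out of a noble-gas core costs far more than removing a remaining valence electron, so Na sits at the high end of IE_2.
Valence configurations: S⁺ [Ne]3s²3p³, Mg⁺ [Ne]3s¹, P⁺ [Ne]3s²3p².
Tabulated IE_2 (kJ/mol): Na 4562, S 2252, Mg 1451, P 1907.
Hence IE_2: Mg < P < S < Na.

Na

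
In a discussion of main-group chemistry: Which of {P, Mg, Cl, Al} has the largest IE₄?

Al

After 3 electrons have been removed, what remains? P³⁺ still has 2 valence electrons; Mg³⁺ is already 1 electron into the core; Cl³⁺ still has 4 valence electrons; Al³⁺ is the bare [Ne] core.
Breaking into a closed-shell core is much more expensive than removing a leftover valence electron — Mg and Al have the largest IE_4 here.
Valence configurations: P³⁺ [Ne]3s², Cl³⁺ [Ne]3s²3p².
Tabulated IE_4 (kJ/mol): P 4964, Mg 10543, Cl 5159, Al 11577.
Overall IE_4 order: P < Cl < Mg < Al.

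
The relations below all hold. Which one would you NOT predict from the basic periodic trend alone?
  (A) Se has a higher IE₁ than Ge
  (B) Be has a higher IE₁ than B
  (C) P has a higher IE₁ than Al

(B)

The general trend: IE₁ increases across a period and decreases down a group.
(A) Se (period 4, group 16) vs Ge (period 4, group 14): the stated order agrees with the simple trend.
(B) Be (period 2, group 2) vs B (period 2, group 13): the stated order contradicts the simple trend.
(C) P (period 3, group 15) vs Al (period 3, group 13): the stated order agrees with the simple trend.
The exception is (B): removing B's lone 2p electron is easier than breaking Be's filled 2s².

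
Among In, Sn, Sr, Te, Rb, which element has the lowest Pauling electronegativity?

Rb

EN rises left→right (higher Z_eff, smaller atoms) and falls top→bottom (larger, more shielded atoms).
All lie in period 5, so electronegativity increases left to right.
The lowest Pauling electronegativity among these belongs to Rb.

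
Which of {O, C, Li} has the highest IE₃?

Li

Consider each +2 ion: O²⁺ still has 4 valence electrons; C²⁺ still has 2 valence electrons; Li²⁺ is already 1 electron into the core.
Pulling an electron out of a noble-gas core costs far more than removing a remaining valence electron, so Li sits at the high end of IE_3.
Valence configurations: O²⁺ [He]2s²2p², C²⁺ [He]2s².
Tabulated IE_3 (kJ/mol): O 5300, C 4620, Li 11815.
So the third ionization energies run C < O < Li.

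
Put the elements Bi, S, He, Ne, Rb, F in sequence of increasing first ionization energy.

He is in period 1, group 18; F is in period 2, group 17; Ne is in period 2, group 18; S is in period 3, group 16; Rb is in period 5, group 1; Bi is in period 6, group 15.
First ionization energy rises across a period (greater Z_eff holds electrons more tightly) and falls down a group (valence electrons are farther from the nucleus).
These span different periods and groups, so the two trends combine.
Bi > Rb: period and group pull opposite ways; the across-period shift dominates (703 vs 403 kJ/mol).
S > Bi: both effects reinforce here, so S is clearly the higher of the two.
F > S: relative to S, both the across-period and down-group shifts push F's first ionization energy up.
Ne > F: both are in period 2; the period trend gives Ne the larger value.
He > Ne: He sits above Ne in group 18, so the down-group effect alone puts He higher.
For reference (kJ/mol): He 2372, F 1681, Ne 2081, S 1000, Rb 403, Bi 703.
So from lowest to highest: Rb < Bi < S < F < Ne < He.

Rb < Bi < S < F < Ne < He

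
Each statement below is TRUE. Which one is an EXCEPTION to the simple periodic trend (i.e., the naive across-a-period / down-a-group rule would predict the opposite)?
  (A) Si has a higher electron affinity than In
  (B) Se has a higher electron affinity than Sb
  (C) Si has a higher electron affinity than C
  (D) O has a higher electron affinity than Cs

The general trend: electron affinity increases across a period and decreases down a group.
(A) Si (period 3, group 14) vs In (period 5, group 13): the stated order agrees with the simple trend.
(B) Se (period 4, group 16) vs Sb (period 5, group 15): the stated order agrees with the simple trend.
(C) Si (period 3, group 14) vs C (period 2, group 14): the stated order contradicts the simple trend.
(D) O (period 2, group 16) vs Cs (period 6, group 1): the stated order agrees with the simple trend.
The exception is (C): Si's larger, more diffuse 3p orbitals accept an added electron slightly more readily than C's compact 2p.

(C)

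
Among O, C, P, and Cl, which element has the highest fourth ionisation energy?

The fourth ionization energy removes an electron from the +3 ion. For each element: O³⁺ still has 3 valence electrons; C³⁺ still has 1 valence electron; P³⁺ still has 2 valence electrons; Cl³⁺ still has 4 valence electrons.
All are still removing valence electrons, so compare the +3 ions as you would atoms: IE_4 generally rises across a period (higher Z_eff) and falls down a group (larger shell), subject to the usual subshell exceptions.
Valence configurations: O³⁺ [He]2s²2p¹, C³⁺ [He]2s¹, P³⁺ [Ne]3s², Cl³⁺ [Ne]3s²3p².
The numbers (kJ/mol): O 7469, C 6223, P 4964, Cl 5159.
Overall IE_4 order: P < Cl < C < O.

O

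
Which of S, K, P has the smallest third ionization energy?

P

The third ionization energy removes an electron from the +2 ion. For each element: S²⁺ still has 4 valence electrons; K²⁺ is already 1 electron into the core; P²⁺ still has 3 valence electrons.
Breaking into a closed-shell core is much more expensive than removing a leftover valence electron — K has the largest IE_3 here.
Valence configurations: S²⁺ [Ne]3s²3p², P²⁺ [Ne]3s²3p¹.
Approximate IE_3 values (kJ/mol): S 3357, K 4420, P 2914.
Putting it together, IE_3: P < S < K.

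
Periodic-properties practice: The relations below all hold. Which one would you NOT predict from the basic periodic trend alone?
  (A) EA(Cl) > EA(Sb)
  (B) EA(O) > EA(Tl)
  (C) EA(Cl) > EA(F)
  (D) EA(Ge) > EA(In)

(C)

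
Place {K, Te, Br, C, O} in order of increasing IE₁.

K < Te < C < Br < O

C is in period 2, group 14; O is in period 2, group 16; K is in period 4, group 1; Br is in period 4, group 17; Te is in period 5, group 16.
First ionization energy rises across a period (greater Z_eff holds electrons more tightly) and falls down a group (valence electrons are farther from the nucleus).
These span different periods and groups, so the two trends combine.
Te > K: period and group pull opposite ways; the across-period shift dominates (869 vs 419 kJ/mol).
C > Te: the two effects oppose for this pair; the down-group effect wins (1086 vs 869 kJ/mol).
Br > C: period and group pull opposite ways; the across-period shift dominates (1140 vs 1086 kJ/mol).
O > Br: the two effects oppose for this pair; the down-group effect wins (1314 vs 1140 kJ/mol).
Tabulated first ionization energy (kJ/mol): C 1086, O 1314, K 419, Br 1140, Te 869.
So from lowest to highest: K < Te < C < Br < O.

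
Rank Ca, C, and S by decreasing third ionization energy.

The third ionization energy removes an electron from the +2 ion. For each element: Ca²⁺ is the bare [Ar] core; C²⁺ still has 2 valence electrons; S²⁺ still has 4 valence electrons.
Core electrons are held far more tightly than valence electrons, so Ca tops the IE_3 order.
Valence configurations: C²⁺ [He]2s², S²⁺ [Ne]3s²3p².
The numbers (kJ/mol): Ca 4912, C 4620, S 3357.
Hence IE_3: S < C < Ca.

Ca > C > S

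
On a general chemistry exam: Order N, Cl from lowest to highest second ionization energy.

Cl < N

The second ionization energy removes an electron from the +1 ion. For each element: N⁺ still has 4 valence electrons; Cl⁺ still has 6 valence electrons.
All are still removing valence electrons, so compare the +1 ions as you would atoms: IE_2 generally rises across a period (higher Z_eff) and falls down a group (larger shell), subject to the usual subshell exceptions.
Valence configurations: N⁺ [He]2s²2p², Cl⁺ [Ne]3s²3p⁴.
Tabulated IE_2 (kJ/mol): N 2856, Cl 2298.
So the second ionization energies run Cl < N.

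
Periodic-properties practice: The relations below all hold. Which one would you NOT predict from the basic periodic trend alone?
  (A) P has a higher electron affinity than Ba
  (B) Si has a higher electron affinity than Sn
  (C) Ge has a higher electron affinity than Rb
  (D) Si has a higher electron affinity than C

(D)

The general trend: electron affinity increases across a period and decreases down a group.
(A) P (period 3, group 15) vs Ba (period 6, group 2): the stated order agrees with the simple trend.
(B) Si (period 3, group 14) vs Sn (period 5, group 14): the stated order agrees with the simple trend.
(C) Ge (period 4, group 14) vs Rb (period 5, group 1): the stated order agrees with the simple trend.
(D) Si (period 3, group 14) vs C (period 2, group 14): the stated order contradicts the simple trend.
The exception is (D): Si's larger, more diffuse 3p orbitals accept an added electron slightly more readily than C's compact 2p.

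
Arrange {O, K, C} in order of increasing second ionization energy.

C < K < O

IE_2 is the cost of taking one more electron from the +1 cation: O⁺ still has 5 valence electrons; K⁺ is the bare [Ar] core; C⁺ still has 3 valence electrons.
Usually core removal costs more than valence removal, but here the competition is close: a tightly held n=2 valence electron can cost more to remove than an n=3 core electron, so the actual values have to decide it.
Valence configurations: O⁺ [He]2s²2p³, C⁺ [He]2s²2p¹.
Approximate IE_2 values (kJ/mol): O 3388, K 3052, C 2353.
Hence IE_2: C < K < O.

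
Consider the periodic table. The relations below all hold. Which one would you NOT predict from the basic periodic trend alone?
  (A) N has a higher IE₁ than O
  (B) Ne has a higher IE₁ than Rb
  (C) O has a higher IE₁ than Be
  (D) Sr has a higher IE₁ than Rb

The general trend: IE₁ increases across a period and decreases down a group.
(A) N (period 2, group 15) vs O (period 2, group 16): the stated order contradicts the simple trend.
(B) Ne (period 2, group 18) vs Rb (period 5, group 1): the stated order agrees with the simple trend.
(C) O (period 2, group 16) vs Be (period 2, group 2): the stated order agrees with the simple trend.
(D) Sr (period 5, group 2) vs Rb (period 5, group 1): the stated order agrees with the simple trend.
The exception is (A): pairing an electron in O's 2p⁴ costs repulsion energy, so O ionizes more easily than half-filled N (2p³).

(A)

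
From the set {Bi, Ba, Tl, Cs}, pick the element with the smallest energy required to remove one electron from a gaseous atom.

Cs is in period 6, group 1; Ba is in period 6, group 2; Tl is in period 6, group 13; Bi is in period 6, group 15.
First ionization energy rises across a period (greater Z_eff holds electrons more tightly) and falls down a group (valence electrons are farther from the nucleus).
All lie in period 6, so first ionization energy increases left to right.
The smallest energy required to remove one electron from a gaseous atom among these belongs to Cs.

Cs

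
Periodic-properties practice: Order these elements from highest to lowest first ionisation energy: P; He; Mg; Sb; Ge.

He > P > Sb > Ge > Mg

IE₁ increases left→right with effective nuclear charge and decreases top→bottom as the valence shell moves farther out.
Here both period and group differ, so the two effects have to be weighed against each other.
Ge > Mg: period and group pull opposite ways; the across-period shift dominates (762 vs 738 kJ/mol).
Sb > Ge: period and group pull opposite ways; the across-period shift dominates (831 vs 762 kJ/mol).
P > Sb: P sits above Sb in group 15, so the down-group effect alone puts P higher.
He > P: both effects reinforce here, so He is clearly the higher of the two.
For reference (kJ/mol): He 2372, Mg 738, P 1012, Ge 762, Sb 831.
So from highest to lowest: He > P > Sb > Ge > Mg.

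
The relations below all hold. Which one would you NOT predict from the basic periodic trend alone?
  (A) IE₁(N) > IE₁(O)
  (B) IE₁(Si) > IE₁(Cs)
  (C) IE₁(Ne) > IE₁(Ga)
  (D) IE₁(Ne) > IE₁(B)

The general trend: first ionisation energy increases across a period and decreases down a group.
(A) N (period 2, group 15) vs O (period 2, group 16): the stated order contradicts the simple trend.
(B) Si (period 3, group 14) vs Cs (period 6, group 1): the stated order agrees with the simple trend.
(C) Ne (period 2, group 18) vs Ga (period 4, group 13): the stated order agrees with the simple trend.
(D) Ne (period 2, group 18) vs B (period 2, group 13): the stated order agrees with the simple trend.
The exception is (A): pairing an electron in O's 2p⁴ costs repulsion energy, so O ionizes more easily than half-filled N (2p³).

(A)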